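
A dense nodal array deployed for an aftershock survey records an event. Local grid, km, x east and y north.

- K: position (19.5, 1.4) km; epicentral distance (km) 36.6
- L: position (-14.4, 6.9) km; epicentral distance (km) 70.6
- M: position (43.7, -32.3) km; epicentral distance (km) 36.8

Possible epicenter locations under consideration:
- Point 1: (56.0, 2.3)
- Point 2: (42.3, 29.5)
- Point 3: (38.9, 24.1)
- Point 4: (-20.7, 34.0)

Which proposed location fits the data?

For each candidate, compare |candidate − station| to the reported distance:
Point 1: residuals K 0.1, L 0.0, M 0.1 → max 0.1 km
Point 2: residuals K 0.4, L 9.6, M 25.0 → max 25.0 km
Point 3: residuals K 6.7, L 14.6, M 19.8 → max 19.8 km
Point 4: residuals K 15.2, L 42.8, M 55.6 → max 55.6 km
Only Point 1 has all residuals ≈ 0.

Point 1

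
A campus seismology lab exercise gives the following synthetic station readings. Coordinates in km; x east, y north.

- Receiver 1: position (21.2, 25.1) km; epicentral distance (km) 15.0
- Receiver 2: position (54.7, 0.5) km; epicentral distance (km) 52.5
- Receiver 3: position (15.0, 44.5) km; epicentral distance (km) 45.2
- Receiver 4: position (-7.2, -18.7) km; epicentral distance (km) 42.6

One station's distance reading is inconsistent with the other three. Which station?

Receiver 3

Solve using three stations at a time. Using Receiver 1, Receiver 2, Receiver 4 (subtract circle equations pairwise → linear system) gives (x, y) ≈ (6.6, 21.6).
Distances from that point to each station vs reported:
  Receiver 1: calculated 15.0 vs reported 15.0 → residual 0.0 km
  Receiver 2: calculated 52.5 vs reported 52.5 → residual 0.0 km
  Receiver 3: calculated 24.4 vs reported 45.2 → residual 20.8 km
  Receiver 4: calculated 42.6 vs reported 42.6 → residual 0.0 km
Receiver 1, Receiver 2, Receiver 4 are mutually consistent (residuals ≈ 0); Receiver 3 is off by 20.8 km.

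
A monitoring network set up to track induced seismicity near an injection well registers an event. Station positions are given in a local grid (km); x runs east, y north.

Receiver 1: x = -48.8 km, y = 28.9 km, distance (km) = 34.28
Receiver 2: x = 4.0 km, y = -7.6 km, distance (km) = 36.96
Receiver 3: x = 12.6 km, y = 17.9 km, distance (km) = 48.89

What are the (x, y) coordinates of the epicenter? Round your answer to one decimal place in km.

x ≈ -32.4 km, y ≈ -1.2 km

Circle about each station: (x + 48.8)² + (y − 28.9)² = 34.28²; (x − 4.0)² + (y + 7.6)² = 36.96²; (x − 12.6)² + (y − 17.9)² = 48.89².
Subtracting pairs of circle equations eliminates x²+y² and gives linear equations (the radical axes):
105.6 x − 73.0 y = -3333.81
122.8 x − 22.0 y = -3952.59
Solving the 2×2 system: x ≈ -32.4, y ≈ -1.2 km.
Check against Receiver 1 (with the unrounded x, y): √((x + 48.8)²+(y − 28.9)²) = 34.28 ≈ 34.28 km. ✓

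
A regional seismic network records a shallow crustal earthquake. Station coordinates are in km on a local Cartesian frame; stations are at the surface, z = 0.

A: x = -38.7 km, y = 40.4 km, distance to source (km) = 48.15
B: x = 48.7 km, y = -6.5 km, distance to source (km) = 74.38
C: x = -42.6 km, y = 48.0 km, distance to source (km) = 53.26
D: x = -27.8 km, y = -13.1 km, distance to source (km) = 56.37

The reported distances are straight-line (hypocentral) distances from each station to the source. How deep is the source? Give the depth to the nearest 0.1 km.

Each station gives a sphere (x−x_i)² + (y−y_i)² + z² = d_i² (stations at z=0).
Subtracting the A sphere from B and C: z² cancels, leaving linear equations in x and y:
174.8 x − 93.8 y = -3929.87
-7.8 x + 15.2 y = 470.70
Solving: x ≈ -8.093, y ≈ 26.814 km (keep extra digits for the depth step; rounded: -8.1, 26.8).
Then from the A sphere: z² = 48.15² − (x + 38.7)² − (y − 40.4)² with x = -8.093, y = 26.814, so z ≈ 34.598 ≈ 34.6 km.

34.6 km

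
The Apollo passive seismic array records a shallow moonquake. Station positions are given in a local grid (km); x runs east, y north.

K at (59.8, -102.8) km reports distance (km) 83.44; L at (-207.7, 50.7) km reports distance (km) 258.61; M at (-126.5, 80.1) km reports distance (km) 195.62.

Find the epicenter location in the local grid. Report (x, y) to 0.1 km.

Circle about each station: (x − 59.8)² + (y + 102.8)² = 83.44²; (x + 207.7)² + (y − 50.7)² = 258.61²; (x + 126.5)² + (y − 80.1)² = 195.62².
Subtracting pairs of circle equations eliminates x²+y² and gives linear equations (the radical axes):
-535.0 x + 307.0 y = -28351.00
-372.6 x + 365.8 y = -23030.57
Solving the 2×2 system: x ≈ 40.6, y ≈ -21.6 km.
Check against K (with the unrounded x, y): √((x − 59.8)²+(y + 102.8)²) = 83.43 ≈ 83.44 km. ✓

40.6 km east, -21.6 km north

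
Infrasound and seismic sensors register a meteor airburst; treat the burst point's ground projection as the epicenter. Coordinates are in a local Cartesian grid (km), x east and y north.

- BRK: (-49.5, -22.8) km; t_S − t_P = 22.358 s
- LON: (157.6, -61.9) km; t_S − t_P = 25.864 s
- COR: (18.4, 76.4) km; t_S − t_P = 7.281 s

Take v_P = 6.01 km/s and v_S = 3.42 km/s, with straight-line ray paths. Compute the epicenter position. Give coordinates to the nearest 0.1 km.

Distance from S−P lag: d = Δt · v_P v_S / (v_P − v_S) = Δt · (6.01·3.42)/(6.01−3.42) ≈ 7.9360·Δt.
So d_BRK = 177.43, d_LON = 205.26, d_COR = 57.78 km.
Circle about each station: (x + 49.5)² + (y + 22.8)² = 177.43²; (x − 157.6)² + (y + 61.9)² = 205.26²; (x − 18.4)² + (y − 76.4)² = 57.78².
Subtracting the BRK equation from the LON and COR equations removes the quadratic terms:
414.2 x − 78.2 y = 15049.02
135.8 x + 198.4 y = 31348.31
Solving the 2×2 system: x ≈ 58.6, y ≈ 117.9 km.
Check against BRK (with the unrounded x, y): √((x + 49.5)²+(y + 22.8)²) = 177.43 ≈ 177.43 km. ✓

x ≈ 58.6 km, y ≈ 117.9 km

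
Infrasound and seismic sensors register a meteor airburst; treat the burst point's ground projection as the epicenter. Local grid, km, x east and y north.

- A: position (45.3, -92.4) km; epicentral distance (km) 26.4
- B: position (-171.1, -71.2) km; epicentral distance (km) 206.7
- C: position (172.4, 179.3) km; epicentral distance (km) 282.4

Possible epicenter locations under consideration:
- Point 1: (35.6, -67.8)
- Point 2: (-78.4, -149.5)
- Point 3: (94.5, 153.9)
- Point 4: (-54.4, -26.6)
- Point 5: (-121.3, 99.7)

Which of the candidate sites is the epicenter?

Point 1

For each candidate, compare |candidate − station| to the reported distance:
Point 1: residuals A 0.0, B 0.0, C 0.0 → max 0.0 km
Point 2: residuals A 109.8, B 85.4, C 131.1 → max 131.1 km
Point 3: residuals A 224.8, B 141.5, C 200.5 → max 224.8 km
Point 4: residuals A 93.1, B 81.8, C 23.9 → max 93.1 km
Point 5: residuals A 227.9, B 28.7, C 21.9 → max 227.9 km
Only Point 1 has all residuals ≈ 0.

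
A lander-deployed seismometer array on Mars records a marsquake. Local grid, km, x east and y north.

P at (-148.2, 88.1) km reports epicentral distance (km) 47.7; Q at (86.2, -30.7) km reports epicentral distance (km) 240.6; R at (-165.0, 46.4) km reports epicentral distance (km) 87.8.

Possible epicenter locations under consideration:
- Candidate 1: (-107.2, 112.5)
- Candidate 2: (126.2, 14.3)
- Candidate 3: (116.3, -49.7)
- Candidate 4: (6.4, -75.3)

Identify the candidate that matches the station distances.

For each candidate, compare |candidate − station| to the reported distance:
Candidate 1: residuals P 0.0, Q 0.0, R 0.0 → max 0.0 km
Candidate 2: residuals P 236.5, Q 180.4, R 205.2 → max 236.5 km
Candidate 3: residuals P 250.5, Q 205.0, R 209.5 → max 250.5 km
Candidate 4: residuals P 177.2, Q 149.2, R 122.4 → max 177.2 km
Only Candidate 1 has all residuals ≈ 0.

Candidate 1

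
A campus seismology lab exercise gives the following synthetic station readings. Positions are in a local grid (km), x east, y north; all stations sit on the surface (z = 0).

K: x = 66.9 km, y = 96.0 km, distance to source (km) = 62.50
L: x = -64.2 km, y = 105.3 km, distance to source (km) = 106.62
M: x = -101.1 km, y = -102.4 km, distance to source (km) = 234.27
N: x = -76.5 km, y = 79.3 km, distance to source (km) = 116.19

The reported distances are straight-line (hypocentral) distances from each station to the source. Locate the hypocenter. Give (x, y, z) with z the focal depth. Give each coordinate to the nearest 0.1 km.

x ≈ 28.8 km, y ≈ 86.4 km, depth ≈ 48.6 km

Each station gives a sphere (x−x_i)² + (y−y_i)² + z² = d_i² (stations at z=0).
Subtracting the K sphere from L and M: z² cancels, leaving linear equations in x and y:
-262.2 x + 18.6 y = -5943.45
-336.0 x − 396.8 y = -43960.82
Solving: x ≈ 28.797, y ≈ 86.404 km (keep extra digits for the depth step; rounded: 28.8, 86.4).
Then from the K sphere: z² = 62.50² − (x − 66.9)² − (y − 96.0)² with x = 28.797, y = 86.404, so z ≈ 48.604 ≈ 48.6 km.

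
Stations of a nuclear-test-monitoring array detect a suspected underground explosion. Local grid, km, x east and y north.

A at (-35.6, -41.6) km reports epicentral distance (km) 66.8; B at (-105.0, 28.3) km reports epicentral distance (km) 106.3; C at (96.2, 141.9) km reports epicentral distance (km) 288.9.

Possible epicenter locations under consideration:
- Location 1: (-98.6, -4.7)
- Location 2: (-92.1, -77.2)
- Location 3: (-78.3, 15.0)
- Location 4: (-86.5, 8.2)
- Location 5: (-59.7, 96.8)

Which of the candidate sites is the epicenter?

Location 2

For each candidate, compare |candidate − station| to the reported distance:
Location 1: residuals A 6.2, B 72.7, C 45.1 → max 72.7 km
Location 2: residuals A 0.0, B 0.0, C 0.0 → max 0.0 km
Location 3: residuals A 4.1, B 76.5, C 73.1 → max 76.5 km
Location 4: residuals A 4.4, B 79.0, C 62.5 → max 79.0 km
Location 5: residuals A 73.7, B 24.2, C 126.6 → max 126.6 km
Only Location 2 has all residuals ≈ 0.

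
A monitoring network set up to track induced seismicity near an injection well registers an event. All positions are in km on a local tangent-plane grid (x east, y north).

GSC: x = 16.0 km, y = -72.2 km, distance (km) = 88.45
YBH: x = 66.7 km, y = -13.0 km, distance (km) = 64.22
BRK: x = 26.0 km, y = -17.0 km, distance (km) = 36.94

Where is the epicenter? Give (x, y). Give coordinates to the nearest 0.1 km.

9.4 km east, 16.0 km north

Circle about each station: (x − 16.0)² + (y + 72.2)² = 88.45²; (x − 66.7)² + (y + 13.0)² = 64.22²; (x − 26.0)² + (y + 17.0)² = 36.94².
Subtracting the GSC equation from the YBH and BRK equations removes the quadratic terms:
101.4 x + 118.4 y = 2848.24
20.0 x + 110.4 y = 1955.00
Solving the 2×2 system: x ≈ 9.4, y ≈ 16.0 km.
Check against GSC (with the unrounded x, y): √((x − 16.0)²+(y + 72.2)²) = 88.45 ≈ 88.45 km. ✓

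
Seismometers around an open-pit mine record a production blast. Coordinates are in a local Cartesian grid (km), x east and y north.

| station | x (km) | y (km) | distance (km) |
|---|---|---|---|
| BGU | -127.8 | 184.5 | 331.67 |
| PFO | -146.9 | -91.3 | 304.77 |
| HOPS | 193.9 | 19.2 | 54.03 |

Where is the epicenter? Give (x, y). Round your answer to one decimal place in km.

Circle about each station: (x + 127.8)² + (y − 184.5)² = 331.67²; (x + 146.9)² + (y + 91.3)² = 304.77²; (x − 193.9)² + (y − 19.2)² = 54.03².
Subtracting pairs of circle equations eliminates x²+y² and gives linear equations (the radical axes):
-38.2 x − 551.6 y = -3337.55
643.4 x − 330.6 y = 94678.51
Solving the 2×2 system: x ≈ 145.1, y ≈ -4.0 km.

145.1 km east, -4.0 km north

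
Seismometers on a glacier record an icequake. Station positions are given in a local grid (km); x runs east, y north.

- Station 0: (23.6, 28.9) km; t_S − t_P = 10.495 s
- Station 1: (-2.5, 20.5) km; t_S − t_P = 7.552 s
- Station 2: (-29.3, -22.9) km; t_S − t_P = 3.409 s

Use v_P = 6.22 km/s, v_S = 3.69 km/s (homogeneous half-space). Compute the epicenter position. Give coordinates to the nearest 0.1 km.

x ≈ -59.7 km, y ≈ -17.2 km

Distance from S−P lag: d = Δt · v_P v_S / (v_P − v_S) = Δt · (6.22·3.69)/(6.22−3.69) ≈ 9.0719·Δt.
So d_Station 0 = 95.21, d_Station 1 = 68.51, d_Station 2 = 30.93 km.
Circle about each station: (x − 23.6)² + (y − 28.9)² = 95.21²; (x + 2.5)² + (y − 20.5)² = 68.51²; (x + 29.3)² + (y + 22.9)² = 30.93².
Subtracting pairs of circle equations eliminates x²+y² and gives linear equations (the radical axes):
-52.2 x − 16.8 y = 3405.65
-105.8 x − 103.6 y = 8099.01
Solving the 2×2 system: x ≈ -59.7, y ≈ -17.2 km.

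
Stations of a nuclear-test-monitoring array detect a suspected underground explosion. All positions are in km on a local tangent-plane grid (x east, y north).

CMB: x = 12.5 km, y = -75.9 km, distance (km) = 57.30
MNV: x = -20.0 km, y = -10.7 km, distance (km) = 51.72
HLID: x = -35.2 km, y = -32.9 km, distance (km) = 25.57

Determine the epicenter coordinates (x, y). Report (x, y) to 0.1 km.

Circle about each station: (x − 12.5)² + (y + 75.9)² = 57.30²; (x + 20.0)² + (y + 10.7)² = 51.72²; (x + 35.2)² + (y + 32.9)² = 25.57².
Subtracting the CMB equation from the MNV and HLID equations removes the quadratic terms:
-65.0 x + 130.4 y = -4794.24
-95.4 x + 86.0 y = -966.14
Solving the 2×2 system: x ≈ -41.8, y ≈ -57.6 km.

(-41.8, -57.6)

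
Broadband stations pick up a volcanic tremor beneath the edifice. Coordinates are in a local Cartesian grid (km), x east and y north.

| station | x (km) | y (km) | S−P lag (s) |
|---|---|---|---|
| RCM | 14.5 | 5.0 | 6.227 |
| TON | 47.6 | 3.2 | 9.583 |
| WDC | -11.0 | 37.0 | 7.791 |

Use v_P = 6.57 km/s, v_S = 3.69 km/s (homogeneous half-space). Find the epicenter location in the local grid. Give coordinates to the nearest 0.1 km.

Distance from S−P lag: d = Δt · v_P v_S / (v_P − v_S) = Δt · (6.57·3.69)/(6.57−3.69) ≈ 8.4178·Δt.
So d_RCM = 52.42, d_TON = 80.67, d_WDC = 65.58 km.
Circle about each station: (x − 14.5)² + (y − 5.0)² = 52.42²; (x − 47.6)² + (y − 3.2)² = 80.67²; (x + 11.0)² + (y − 37.0)² = 65.58².
Subtracting the RCM equation from the TON and WDC equations removes the quadratic terms:
66.2 x − 3.6 y = -1719.04
-51.0 x + 64.0 y = -298.13
Solving the 2×2 system: x ≈ -27.4, y ≈ -26.5 km.

x ≈ -27.4 km, y ≈ -26.5 km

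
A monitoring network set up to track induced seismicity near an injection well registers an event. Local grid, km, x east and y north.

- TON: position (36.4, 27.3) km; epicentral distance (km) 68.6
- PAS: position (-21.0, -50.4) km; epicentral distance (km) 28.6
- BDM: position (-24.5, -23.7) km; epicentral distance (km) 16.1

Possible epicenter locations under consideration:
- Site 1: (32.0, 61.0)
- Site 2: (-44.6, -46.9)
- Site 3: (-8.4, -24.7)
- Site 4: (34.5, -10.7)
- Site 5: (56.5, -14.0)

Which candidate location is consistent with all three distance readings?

Site 3

For each candidate, compare |candidate − station| to the reported distance:
Site 1: residuals TON 34.6, PAS 94.8, BDM 85.7 → max 94.8 km
Site 2: residuals TON 41.2, PAS 4.7, BDM 14.6 → max 41.2 km
Site 3: residuals TON 0.0, PAS 0.0, BDM 0.0 → max 0.0 km
Site 4: residuals TON 30.6, PAS 39.6, BDM 44.3 → max 44.3 km
Site 5: residuals TON 22.7, PAS 57.0, BDM 65.5 → max 65.5 km
Only Site 3 has all residuals ≈ 0.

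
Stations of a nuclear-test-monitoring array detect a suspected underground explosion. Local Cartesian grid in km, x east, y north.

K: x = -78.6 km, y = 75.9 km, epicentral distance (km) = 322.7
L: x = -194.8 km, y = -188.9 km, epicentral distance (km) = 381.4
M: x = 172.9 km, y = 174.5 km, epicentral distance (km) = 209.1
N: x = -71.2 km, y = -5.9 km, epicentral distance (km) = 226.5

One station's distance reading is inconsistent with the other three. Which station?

K

Solve using three stations at a time. Using L, M, N (subtract circle equations pairwise → linear system) gives (x, y) ≈ (153.6, -33.7).
Distances from that point to each station vs reported:
  K: calculated 256.7 vs reported 322.7 → residual 66.0 km
  L: calculated 381.4 vs reported 381.4 → residual 0.0 km
  M: calculated 209.1 vs reported 209.1 → residual 0.0 km
  N: calculated 226.5 vs reported 226.5 → residual 0.0 km
L, M, N are mutually consistent (residuals ≈ 0); K is off by 66.0 km.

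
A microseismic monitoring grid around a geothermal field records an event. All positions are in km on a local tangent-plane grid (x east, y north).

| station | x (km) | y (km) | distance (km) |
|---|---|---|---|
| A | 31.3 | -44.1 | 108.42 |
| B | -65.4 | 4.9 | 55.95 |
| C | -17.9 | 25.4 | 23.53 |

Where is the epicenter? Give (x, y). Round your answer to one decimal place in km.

Circle about each station: (x − 31.3)² + (y + 44.1)² = 108.42²; (x + 65.4)² + (y − 4.9)² = 55.95²; (x + 17.9)² + (y − 25.4)² = 23.53².
Subtracting the A equation from the B and C equations removes the quadratic terms:
-193.4 x + 98.0 y = 10001.16
-98.4 x + 139.0 y = 9242.31
Solving the 2×2 system: x ≈ -28.1, y ≈ 46.6 km.

x ≈ -28.1 km, y ≈ 46.6 km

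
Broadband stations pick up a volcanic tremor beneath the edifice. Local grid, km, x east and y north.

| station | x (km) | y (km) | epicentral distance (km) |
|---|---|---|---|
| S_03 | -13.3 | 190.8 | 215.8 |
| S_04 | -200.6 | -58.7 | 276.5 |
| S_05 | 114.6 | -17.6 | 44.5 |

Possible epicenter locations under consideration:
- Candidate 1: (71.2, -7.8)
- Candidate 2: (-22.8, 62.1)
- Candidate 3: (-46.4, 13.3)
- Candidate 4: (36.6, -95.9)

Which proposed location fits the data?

For each candidate, compare |candidate − station| to the reported distance:
Candidate 1: residuals S_03 0.0, S_04 0.0, S_05 0.0 → max 0.0 km
Candidate 2: residuals S_03 86.7, S_04 61.5, S_05 114.3 → max 114.3 km
Candidate 3: residuals S_03 35.2, S_04 106.3, S_05 119.4 → max 119.4 km
Candidate 4: residuals S_03 75.2, S_04 36.4, S_05 66.0 → max 75.2 km
Only Candidate 1 has all residuals ≈ 0.

Candidate 1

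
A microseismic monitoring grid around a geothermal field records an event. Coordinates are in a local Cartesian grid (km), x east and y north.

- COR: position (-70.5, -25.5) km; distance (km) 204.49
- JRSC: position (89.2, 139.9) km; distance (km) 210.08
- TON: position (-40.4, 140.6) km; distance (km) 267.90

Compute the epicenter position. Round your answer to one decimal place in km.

(129.9, -66.2)

Circle about each station: (x + 70.5)² + (y + 25.5)² = 204.49²; (x − 89.2)² + (y − 139.9)² = 210.08²; (x + 40.4)² + (y − 140.6)² = 267.90².
Subtracting the COR equation from the JRSC and TON equations removes the quadratic terms:
319.4 x + 330.8 y = 19590.70
60.2 x + 332.2 y = -14174.23
Solving the 2×2 system: x ≈ 129.9, y ≈ -66.2 km.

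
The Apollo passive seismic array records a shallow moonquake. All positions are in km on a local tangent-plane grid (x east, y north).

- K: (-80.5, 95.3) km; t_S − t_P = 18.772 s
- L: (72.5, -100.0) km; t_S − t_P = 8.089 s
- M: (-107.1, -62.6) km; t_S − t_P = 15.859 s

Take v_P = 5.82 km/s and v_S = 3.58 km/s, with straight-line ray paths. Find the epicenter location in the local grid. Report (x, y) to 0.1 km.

37.5 km east, -33.4 km north

Distance from S−P lag: d = Δt · v_P v_S / (v_P − v_S) = Δt · (5.82·3.58)/(5.82−3.58) ≈ 9.3016·Δt.
So d_K = 174.61, d_L = 75.24, d_M = 147.51 km.
Circle about each station: (x + 80.5)² + (y − 95.3)² = 174.61²; (x − 72.5)² + (y + 100.0)² = 75.24²; (x + 107.1)² + (y + 62.6)² = 147.51².
Subtracting pairs of circle equations eliminates x²+y² and gives linear equations (the radical axes):
306.0 x − 390.6 y = 24521.50
-53.2 x − 315.8 y = 8556.28
Solving the 2×2 system: x ≈ 37.5, y ≈ -33.4 km.
Check against K (with the unrounded x, y): √((x + 80.5)²+(y − 95.3)²) = 174.61 ≈ 174.61 km. ✓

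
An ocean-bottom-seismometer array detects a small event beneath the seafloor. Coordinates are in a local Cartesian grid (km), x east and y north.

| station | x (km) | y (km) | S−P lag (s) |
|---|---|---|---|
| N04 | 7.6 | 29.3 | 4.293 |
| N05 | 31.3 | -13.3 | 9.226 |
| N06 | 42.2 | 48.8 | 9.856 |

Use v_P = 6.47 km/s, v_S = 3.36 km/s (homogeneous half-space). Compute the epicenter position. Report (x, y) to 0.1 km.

Distance from S−P lag: d = Δt · v_P v_S / (v_P − v_S) = Δt · (6.47·3.36)/(6.47−3.36) ≈ 6.9901·Δt.
So d_N04 = 30.01, d_N05 = 64.49, d_N06 = 68.89 km.
Circle about each station: (x − 7.6)² + (y − 29.3)² = 30.01²; (x − 31.3)² + (y + 13.3)² = 64.49²; (x − 42.2)² + (y − 48.8)² = 68.89².
Subtracting the N04 equation from the N05 and N06 equations removes the quadratic terms:
47.4 x − 85.2 y = -3018.03
69.2 x + 39.0 y = -599.20
Solving the 2×2 system: x ≈ -21.8, y ≈ 23.3 km.

x ≈ -21.8 km, y ≈ 23.3 km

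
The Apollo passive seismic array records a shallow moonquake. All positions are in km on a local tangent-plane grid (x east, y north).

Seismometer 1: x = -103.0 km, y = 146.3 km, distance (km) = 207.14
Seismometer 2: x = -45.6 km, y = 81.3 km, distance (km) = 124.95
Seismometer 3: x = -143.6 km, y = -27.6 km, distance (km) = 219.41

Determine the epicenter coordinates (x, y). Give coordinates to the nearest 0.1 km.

x ≈ 68.2 km, y ≈ 29.7 km

Circle about each station: (x + 103.0)² + (y − 146.3)² = 207.14²; (x + 45.6)² + (y − 81.3)² = 124.95²; (x + 143.6)² + (y + 27.6)² = 219.41².
Subtracting the Seismometer 1 equation from the Seismometer 2 and Seismometer 3 equations removes the quadratic terms:
114.8 x − 130.0 y = 3970.84
-81.2 x − 347.8 y = -15863.74
Solving the 2×2 system: x ≈ 68.2, y ≈ 29.7 km.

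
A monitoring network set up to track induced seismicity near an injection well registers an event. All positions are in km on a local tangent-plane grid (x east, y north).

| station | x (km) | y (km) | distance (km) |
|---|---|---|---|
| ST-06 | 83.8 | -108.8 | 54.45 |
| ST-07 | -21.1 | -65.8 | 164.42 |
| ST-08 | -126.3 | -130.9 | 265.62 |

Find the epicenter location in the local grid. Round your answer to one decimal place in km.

(138.2, -106.5)

Circle about each station: (x − 83.8)² + (y + 108.8)² = 54.45²; (x + 21.1)² + (y + 65.8)² = 164.42²; (x + 126.3)² + (y + 130.9)² = 265.62².
Subtracting pairs of circle equations eliminates x²+y² and gives linear equations (the radical axes):
-209.8 x + 86.0 y = -38154.16
-420.2 x − 44.2 y = -53362.56
Solving the 2×2 system: x ≈ 138.2, y ≈ -106.5 km.
Check against ST-06 (with the unrounded x, y): √((x − 83.8)²+(y + 108.8)²) = 54.45 ≈ 54.45 km. ✓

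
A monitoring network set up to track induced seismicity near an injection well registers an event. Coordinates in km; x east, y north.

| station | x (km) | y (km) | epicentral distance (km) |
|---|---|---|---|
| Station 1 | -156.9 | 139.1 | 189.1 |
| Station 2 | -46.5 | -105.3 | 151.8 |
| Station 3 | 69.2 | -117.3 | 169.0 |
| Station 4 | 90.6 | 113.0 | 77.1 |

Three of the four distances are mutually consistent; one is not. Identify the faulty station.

Station 4

Solve using three stations at a time. Using Station 1, Station 2, Station 3 (subtract circle equations pairwise → linear system) gives (x, y) ≈ (3.0, 38.2).
Distances from that point to each station vs reported:
  Station 1: calculated 189.1 vs reported 189.1 → residual 0.0 km
  Station 2: calculated 151.8 vs reported 151.8 → residual 0.0 km
  Station 3: calculated 169.0 vs reported 169.0 → residual 0.0 km
  Station 4: calculated 115.2 vs reported 77.1 → residual 38.1 km
Station 1, Station 2, Station 3 are mutually consistent (residuals ≈ 0); Station 4 is off by 38.1 km.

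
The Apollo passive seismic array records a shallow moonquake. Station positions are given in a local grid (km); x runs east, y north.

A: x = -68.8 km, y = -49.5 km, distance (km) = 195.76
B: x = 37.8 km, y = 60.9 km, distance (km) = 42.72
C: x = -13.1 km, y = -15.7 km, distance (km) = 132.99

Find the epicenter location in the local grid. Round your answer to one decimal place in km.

Circle about each station: (x + 68.8)² + (y + 49.5)² = 195.76²; (x − 37.8)² + (y − 60.9)² = 42.72²; (x + 13.1)² + (y + 15.7)² = 132.99².
Subtracting pairs of circle equations eliminates x²+y² and gives linear equations (the radical axes):
213.2 x + 220.8 y = 34450.94
111.4 x + 67.6 y = 13870.05
Solving the 2×2 system: x ≈ 72.0, y ≈ 86.5 km.

72.0 km east, 86.5 km north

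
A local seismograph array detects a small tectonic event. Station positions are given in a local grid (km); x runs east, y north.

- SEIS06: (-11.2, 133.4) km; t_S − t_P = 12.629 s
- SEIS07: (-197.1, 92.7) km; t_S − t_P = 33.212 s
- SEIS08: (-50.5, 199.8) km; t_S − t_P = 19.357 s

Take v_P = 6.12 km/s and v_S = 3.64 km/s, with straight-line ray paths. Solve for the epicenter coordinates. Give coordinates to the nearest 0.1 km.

Distance from S−P lag: d = Δt · v_P v_S / (v_P − v_S) = Δt · (6.12·3.64)/(6.12−3.64) ≈ 8.9826·Δt.
So d_SEIS06 = 113.44, d_SEIS07 = 298.33, d_SEIS08 = 173.88 km.
Circle about each station: (x + 11.2)² + (y − 133.4)² = 113.44²; (x + 197.1)² + (y − 92.7)² = 298.33²; (x + 50.5)² + (y − 199.8)² = 173.88².
Subtracting the SEIS06 equation from the SEIS07 and SEIS08 equations removes the quadratic terms:
-371.8 x − 81.4 y = -46611.46
-78.6 x + 132.8 y = 7183.67
Solving the 2×2 system: x ≈ 100.5, y ≈ 113.6 km.

(100.5, 113.6)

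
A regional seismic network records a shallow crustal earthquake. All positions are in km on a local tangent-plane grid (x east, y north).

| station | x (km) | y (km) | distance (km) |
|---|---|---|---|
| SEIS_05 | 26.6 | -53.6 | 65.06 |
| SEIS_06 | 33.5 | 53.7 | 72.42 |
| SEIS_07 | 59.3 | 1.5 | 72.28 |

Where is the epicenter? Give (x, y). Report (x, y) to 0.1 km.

Circle about each station: (x − 26.6)² + (y + 53.6)² = 65.06²; (x − 33.5)² + (y − 53.7)² = 72.42²; (x − 59.3)² + (y − 1.5)² = 72.28².
Subtracting the SEIS_05 equation from the SEIS_06 and SEIS_07 equations removes the quadratic terms:
13.8 x + 214.6 y = -586.43
65.4 x + 110.2 y = -1053.37
Solving the 2×2 system: x ≈ -12.9, y ≈ -1.9 km.

(-12.9, -1.9)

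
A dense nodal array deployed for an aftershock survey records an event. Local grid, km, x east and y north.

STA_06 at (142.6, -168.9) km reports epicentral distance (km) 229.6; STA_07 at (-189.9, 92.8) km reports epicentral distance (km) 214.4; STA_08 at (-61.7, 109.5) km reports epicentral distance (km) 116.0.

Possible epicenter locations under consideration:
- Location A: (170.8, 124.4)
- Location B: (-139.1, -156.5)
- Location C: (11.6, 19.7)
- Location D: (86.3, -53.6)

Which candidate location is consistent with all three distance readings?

For each candidate, compare |candidate − station| to the reported distance:
Location A: residuals STA_06 65.1, STA_07 147.7, STA_08 117.0 → max 147.7 km
Location B: residuals STA_06 52.4, STA_07 40.0, STA_08 161.0 → max 161.0 km
Location C: residuals STA_06 0.0, STA_07 0.1, STA_08 0.1 → max 0.1 km
Location D: residuals STA_06 101.3, STA_07 98.2, STA_08 104.2 → max 104.2 km
Only Location C has all residuals ≈ 0.

Location C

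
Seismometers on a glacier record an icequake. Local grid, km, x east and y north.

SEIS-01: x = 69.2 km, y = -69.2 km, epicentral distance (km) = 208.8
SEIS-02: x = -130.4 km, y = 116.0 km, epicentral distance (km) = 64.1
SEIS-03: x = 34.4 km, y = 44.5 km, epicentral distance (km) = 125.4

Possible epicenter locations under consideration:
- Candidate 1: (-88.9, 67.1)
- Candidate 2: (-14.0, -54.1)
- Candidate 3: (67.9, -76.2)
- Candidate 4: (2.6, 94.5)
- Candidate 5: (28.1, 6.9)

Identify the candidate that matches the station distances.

For each candidate, compare |candidate − station| to the reported distance:
Candidate 1: residuals SEIS-01 0.1, SEIS-02 0.0, SEIS-03 0.0 → max 0.1 km
Candidate 2: residuals SEIS-01 124.2, SEIS-02 142.0, SEIS-03 15.6 → max 142.0 km
Candidate 3: residuals SEIS-01 201.7, SEIS-02 212.1, SEIS-03 0.1 → max 212.1 km
Candidate 4: residuals SEIS-01 32.1, SEIS-02 70.6, SEIS-03 66.1 → max 70.6 km
Candidate 5: residuals SEIS-01 122.3, SEIS-02 128.3, SEIS-03 87.3 → max 128.3 km
Only Candidate 1 has all residuals ≈ 0.

Candidate 1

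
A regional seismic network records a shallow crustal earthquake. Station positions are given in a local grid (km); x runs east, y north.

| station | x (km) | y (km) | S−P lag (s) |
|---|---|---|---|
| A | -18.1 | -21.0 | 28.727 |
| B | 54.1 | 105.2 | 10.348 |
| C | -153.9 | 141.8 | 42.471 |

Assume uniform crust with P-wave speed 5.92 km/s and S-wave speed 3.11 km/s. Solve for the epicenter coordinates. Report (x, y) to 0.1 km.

Distance from S−P lag: d = Δt · v_P v_S / (v_P − v_S) = Δt · (5.92·3.11)/(5.92−3.11) ≈ 6.5520·Δt.
So d_A = 188.22, d_B = 67.80, d_C = 278.27 km.
Circle about each station: (x + 18.1)² + (y + 21.0)² = 188.22²; (x − 54.1)² + (y − 105.2)² = 67.80²; (x + 153.9)² + (y − 141.8)² = 278.27².
Subtracting the A equation from the B and C equations removes the quadratic terms:
144.4 x + 252.4 y = 44055.17
-271.6 x + 325.6 y = 1016.42
Solving the 2×2 system: x ≈ 121.9, y ≈ 104.8 km.

121.9 km east, 104.8 km north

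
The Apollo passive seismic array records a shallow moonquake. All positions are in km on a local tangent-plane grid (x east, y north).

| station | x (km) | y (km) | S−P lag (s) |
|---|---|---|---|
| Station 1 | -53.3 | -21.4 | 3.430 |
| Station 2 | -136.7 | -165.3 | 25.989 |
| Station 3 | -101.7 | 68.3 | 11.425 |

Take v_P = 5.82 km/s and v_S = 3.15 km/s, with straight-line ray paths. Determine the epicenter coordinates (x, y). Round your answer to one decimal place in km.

Distance from S−P lag: d = Δt · v_P v_S / (v_P − v_S) = Δt · (5.82·3.15)/(5.82−3.15) ≈ 6.8663·Δt.
So d_Station 1 = 23.55, d_Station 2 = 178.45, d_Station 3 = 78.45 km.
Circle about each station: (x + 53.3)² + (y + 21.4)² = 23.55²; (x + 136.7)² + (y + 165.3)² = 178.45²; (x + 101.7)² + (y − 68.3)² = 78.45².
Subtracting pairs of circle equations eliminates x²+y² and gives linear equations (the radical axes):
-166.8 x − 287.8 y = 11422.33
-96.8 x + 179.4 y = 6109.13
Solving the 2×2 system: x ≈ -65.9, y ≈ -1.5 km.
Check against Station 1 (with the unrounded x, y): √((x + 53.3)²+(y + 21.4)²) = 23.55 ≈ 23.55 km. ✓

-65.9 km east, -1.5 km north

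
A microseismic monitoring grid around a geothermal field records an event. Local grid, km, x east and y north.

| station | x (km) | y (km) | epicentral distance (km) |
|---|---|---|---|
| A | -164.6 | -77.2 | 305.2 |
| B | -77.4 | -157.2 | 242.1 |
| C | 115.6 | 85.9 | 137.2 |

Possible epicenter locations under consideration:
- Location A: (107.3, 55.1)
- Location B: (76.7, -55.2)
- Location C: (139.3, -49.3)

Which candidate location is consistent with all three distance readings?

Location C

For each candidate, compare |candidate − station| to the reported distance:
Location A: residuals A 2.8, B 39.3, C 105.3 → max 105.3 km
Location B: residuals A 62.9, B 57.3, C 9.2 → max 62.9 km
Location C: residuals A 0.0, B 0.0, C 0.1 → max 0.1 km
Only Location C has all residuals ≈ 0.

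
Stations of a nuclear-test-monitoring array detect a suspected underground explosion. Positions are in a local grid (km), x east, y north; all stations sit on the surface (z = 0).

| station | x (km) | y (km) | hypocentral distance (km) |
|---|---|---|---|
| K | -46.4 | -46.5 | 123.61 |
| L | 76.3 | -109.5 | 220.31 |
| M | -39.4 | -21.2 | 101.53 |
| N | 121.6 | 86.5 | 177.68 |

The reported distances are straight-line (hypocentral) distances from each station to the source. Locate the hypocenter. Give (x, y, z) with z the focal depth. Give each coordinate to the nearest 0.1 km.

x ≈ -46.9 km, y ≈ 65.5 km, depth ≈ 52.3 km

Each station gives a sphere (x−x_i)² + (y−y_i)² + z² = d_i² (stations at z=0).
Subtracting the K sphere from L and M: z² cancels, leaving linear equations in x and y:
245.4 x − 126.0 y = -19760.33
14.0 x + 50.6 y = 2657.68
Solving: x ≈ -46.893, y ≈ 65.498 km (keep extra digits for the depth step; rounded: -46.9, 65.5).
Then from the K sphere: z² = 123.61² − (x + 46.4)² − (y + 46.5)² with x = -46.893, y = 65.498, so z ≈ 52.303 ≈ 52.3 km.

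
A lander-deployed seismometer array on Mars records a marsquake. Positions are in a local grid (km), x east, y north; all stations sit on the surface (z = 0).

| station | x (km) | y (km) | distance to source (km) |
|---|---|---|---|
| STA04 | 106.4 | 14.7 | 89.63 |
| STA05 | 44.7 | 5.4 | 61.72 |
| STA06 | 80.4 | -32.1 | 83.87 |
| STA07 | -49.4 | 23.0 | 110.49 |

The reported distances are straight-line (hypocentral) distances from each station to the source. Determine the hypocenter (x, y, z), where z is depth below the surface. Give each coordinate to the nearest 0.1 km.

x ≈ 41.4 km, y ≈ 9.5 km, depth ≈ 61.5 km

Each station gives a sphere (x−x_i)² + (y−y_i)² + z² = d_i² (stations at z=0).
Subtracting the STA04 sphere from STA05 and STA06: z² cancels, leaving linear equations in x and y:
-123.4 x − 18.6 y = -5285.62
-52.0 x − 93.6 y = -3043.12
Solving: x ≈ 41.399, y ≈ 9.512 km (keep extra digits for the depth step; rounded: 41.4, 9.5).
Then from the STA04 sphere: z² = 89.63² − (x − 106.4)² − (y − 14.7)² with x = 41.399, y = 9.512, so z ≈ 61.494 ≈ 61.5 km.
Check against STA07 (with the unrounded solution): distance 110.49 ≈ 110.49 km. ✓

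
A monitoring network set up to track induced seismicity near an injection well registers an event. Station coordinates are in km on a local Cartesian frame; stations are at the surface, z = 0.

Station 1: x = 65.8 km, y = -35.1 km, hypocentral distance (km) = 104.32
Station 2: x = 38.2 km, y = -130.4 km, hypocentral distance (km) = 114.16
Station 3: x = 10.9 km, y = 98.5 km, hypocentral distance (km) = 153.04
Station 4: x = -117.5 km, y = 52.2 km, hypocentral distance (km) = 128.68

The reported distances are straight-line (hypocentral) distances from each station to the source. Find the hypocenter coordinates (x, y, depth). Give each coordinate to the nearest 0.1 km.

x ≈ -36.3 km, y ≈ -45.9 km, depth ≈ 18.5 km

Each station gives a sphere (x−x_i)² + (y−y_i)² + z² = d_i² (stations at z=0).
Subtracting the Station 1 sphere from Station 2 and Station 3: z² cancels, leaving linear equations in x and y:
-55.2 x − 190.6 y = 10751.91
-109.8 x + 267.2 y = -8279.17
Solving: x ≈ -36.295, y ≈ -45.899 km (keep extra digits for the depth step; rounded: -36.3, -45.9).
Then from the Station 1 sphere: z² = 104.32² − (x − 65.8)² − (y + 35.1)² with x = -36.295, y = -45.899, so z ≈ 18.511 ≈ 18.5 km.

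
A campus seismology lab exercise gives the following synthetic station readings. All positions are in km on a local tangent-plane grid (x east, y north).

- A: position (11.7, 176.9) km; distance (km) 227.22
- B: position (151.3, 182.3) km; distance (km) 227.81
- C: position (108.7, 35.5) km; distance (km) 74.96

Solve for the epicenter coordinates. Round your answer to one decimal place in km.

(88.9, -36.8)

Circle about each station: (x − 11.7)² + (y − 176.9)² = 227.22²; (x − 151.3)² + (y − 182.3)² = 227.81²; (x − 108.7)² + (y − 35.5)² = 74.96².
Subtracting the A equation from the B and C equations removes the quadratic terms:
279.2 x + 10.8 y = 24426.01
194.0 x − 282.8 y = 27655.37
Solving the 2×2 system: x ≈ 88.9, y ≈ -36.8 km.
Check against A (with the unrounded x, y): √((x − 11.7)²+(y − 176.9)²) = 227.22 ≈ 227.22 km. ✓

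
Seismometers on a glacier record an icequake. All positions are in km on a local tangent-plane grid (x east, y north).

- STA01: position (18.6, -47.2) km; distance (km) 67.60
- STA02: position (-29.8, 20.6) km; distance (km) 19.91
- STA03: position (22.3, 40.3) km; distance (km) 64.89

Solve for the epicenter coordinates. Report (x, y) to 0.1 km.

(-29.1, 0.7)

Circle about each station: (x − 18.6)² + (y + 47.2)² = 67.60²; (x + 29.8)² + (y − 20.6)² = 19.91²; (x − 22.3)² + (y − 40.3)² = 64.89².
Subtracting the STA01 equation from the STA02 and STA03 equations removes the quadratic terms:
-96.8 x + 135.6 y = 2911.95
7.4 x + 175.0 y = -93.37
Solving the 2×2 system: x ≈ -29.1, y ≈ 0.7 km.
Check against STA01 (with the unrounded x, y): √((x − 18.6)²+(y + 47.2)²) = 67.60 ≈ 67.60 km. ✓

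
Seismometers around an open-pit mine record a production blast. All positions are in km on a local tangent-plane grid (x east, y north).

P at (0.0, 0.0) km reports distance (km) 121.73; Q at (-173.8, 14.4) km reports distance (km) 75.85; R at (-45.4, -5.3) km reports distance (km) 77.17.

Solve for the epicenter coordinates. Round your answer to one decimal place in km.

(-116.5, -35.3)

Circle about each station: x² + y² = 121.73²; (x + 173.8)² + (y − 14.4)² = 75.85²; (x + 45.4)² + (y + 5.3)² = 77.17².
Subtracting pairs of circle equations eliminates x²+y² and gives linear equations (the radical axes):
-347.6 x + 28.8 y = 39478.77
-90.8 x − 10.6 y = 10952.23
Solving the 2×2 system: x ≈ -116.5, y ≈ -35.3 km.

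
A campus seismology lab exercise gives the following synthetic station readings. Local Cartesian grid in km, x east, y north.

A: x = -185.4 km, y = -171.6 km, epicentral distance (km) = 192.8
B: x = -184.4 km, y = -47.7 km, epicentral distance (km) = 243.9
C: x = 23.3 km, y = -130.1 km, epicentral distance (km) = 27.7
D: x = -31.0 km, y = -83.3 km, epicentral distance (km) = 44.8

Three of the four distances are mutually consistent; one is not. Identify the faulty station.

B

Solve using three stations at a time. Using A, C, D (subtract circle equations pairwise → linear system) gives (x, y) ≈ (-0.7, -116.3).
Distances from that point to each station vs reported:
  A: calculated 192.8 vs reported 192.8 → residual 0.0 km
  B: calculated 196.1 vs reported 243.9 → residual 47.8 km
  C: calculated 27.7 vs reported 27.7 → residual 0.0 km
  D: calculated 44.8 vs reported 44.8 → residual 0.0 km
A, C, D are mutually consistent (residuals ≈ 0); B is off by 47.8 km.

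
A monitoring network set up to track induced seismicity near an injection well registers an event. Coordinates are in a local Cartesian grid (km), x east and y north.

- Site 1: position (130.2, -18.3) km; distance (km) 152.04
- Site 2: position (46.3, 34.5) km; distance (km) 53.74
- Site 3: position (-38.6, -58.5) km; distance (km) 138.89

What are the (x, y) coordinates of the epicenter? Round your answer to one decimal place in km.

Circle about each station: (x − 130.2)² + (y + 18.3)² = 152.04²; (x − 46.3)² + (y − 34.5)² = 53.74²; (x + 38.6)² + (y + 58.5)² = 138.89².
Subtracting the Site 1 equation from the Site 2 and Site 3 equations removes the quadratic terms:
-167.8 x + 105.6 y = 6275.18
-337.6 x − 80.4 y = -8548.99
Solving the 2×2 system: x ≈ 8.1, y ≈ 72.3 km.
Check against Site 1 (with the unrounded x, y): √((x − 130.2)²+(y + 18.3)²) = 152.04 ≈ 152.04 km. ✓

(8.1, 72.3)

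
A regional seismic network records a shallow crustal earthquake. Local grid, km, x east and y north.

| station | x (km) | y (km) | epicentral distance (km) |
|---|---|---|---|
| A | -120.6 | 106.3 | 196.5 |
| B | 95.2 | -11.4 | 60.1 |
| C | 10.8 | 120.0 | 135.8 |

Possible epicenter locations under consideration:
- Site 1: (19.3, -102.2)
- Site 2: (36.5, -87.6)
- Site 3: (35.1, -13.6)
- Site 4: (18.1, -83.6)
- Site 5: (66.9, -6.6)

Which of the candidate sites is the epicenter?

Site 3

For each candidate, compare |candidate − station| to the reported distance:
Site 1: residuals A 54.6, B 58.2, C 86.6 → max 86.6 km
Site 2: residuals A 53.1, B 36.1, C 73.4 → max 73.4 km
Site 3: residuals A 0.0, B 0.0, C 0.0 → max 0.0 km
Site 4: residuals A 38.7, B 45.5, C 67.9 → max 67.9 km
Site 5: residuals A 22.4, B 31.4, C 2.7 → max 31.4 km
Only Site 3 has all residuals ≈ 0.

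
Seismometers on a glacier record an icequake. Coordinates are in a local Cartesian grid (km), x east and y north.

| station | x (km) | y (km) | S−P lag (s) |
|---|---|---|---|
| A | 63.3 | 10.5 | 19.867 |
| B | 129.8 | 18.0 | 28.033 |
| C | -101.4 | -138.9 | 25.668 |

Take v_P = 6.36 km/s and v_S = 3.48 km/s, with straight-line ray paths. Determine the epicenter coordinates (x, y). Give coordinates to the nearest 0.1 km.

(-82.0, 57.4)

Distance from S−P lag: d = Δt · v_P v_S / (v_P − v_S) = Δt · (6.36·3.48)/(6.36−3.48) ≈ 7.6850·Δt.
So d_A = 152.68, d_B = 215.43, d_C = 197.26 km.
Circle about each station: (x − 63.3)² + (y − 10.5)² = 152.68²; (x − 129.8)² + (y − 18.0)² = 215.43²; (x + 101.4)² + (y + 138.9)² = 197.26².
Subtracting pairs of circle equations eliminates x²+y² and gives linear equations (the radical axes):
133.0 x + 15.0 y = -10044.00
-329.4 x − 298.8 y = 9857.70
Solving the 2×2 system: x ≈ -82.0, y ≈ 57.4 km.
Check against A (with the unrounded x, y): √((x − 63.3)²+(y − 10.5)²) = 152.67 ≈ 152.68 km. ✓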